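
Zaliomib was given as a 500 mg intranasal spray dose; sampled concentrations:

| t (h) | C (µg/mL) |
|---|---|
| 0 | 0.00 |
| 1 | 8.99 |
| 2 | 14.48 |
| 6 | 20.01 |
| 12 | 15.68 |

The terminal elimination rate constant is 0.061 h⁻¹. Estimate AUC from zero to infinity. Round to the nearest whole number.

Trapezoidal AUC_0→12:
  [0→1]: (0.00+8.99)/2 × 1 = 4.495
  [1→2]: (8.99+14.48)/2 × 1 = 11.735
  [2→6]: (14.48+20.01)/2 × 4 = 68.98
  [6→12]: (20.01+15.68)/2 × 6 = 107.07
  Sum = 192.28 µg/mL·h
Extrapolated tail: C_last / k_e = 15.68 / 0.061 = 257.049
AUC_0→∞ = 192.28 + 257.049 = 449.329 µg/mL·h

AUC = 449 µg/mL·h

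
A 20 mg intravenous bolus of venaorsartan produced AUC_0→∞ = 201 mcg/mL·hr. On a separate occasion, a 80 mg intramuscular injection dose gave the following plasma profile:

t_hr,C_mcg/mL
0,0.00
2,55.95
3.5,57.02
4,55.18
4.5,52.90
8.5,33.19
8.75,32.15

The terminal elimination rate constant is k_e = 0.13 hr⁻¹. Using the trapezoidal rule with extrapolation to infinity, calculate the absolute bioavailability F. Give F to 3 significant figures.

Trapezoidal AUC_0→8.75 (intramuscular injection):
  [0→2]: (0.00+55.95)/2 × 2 = 55.95
  [2→3.5]: (55.95+57.02)/2 × 1.5 = 84.7275
  [3.5→4]: (57.02+55.18)/2 × 0.5 = 28.05
  [4→4.5]: (55.18+52.90)/2 × 0.5 = 27.02
  [4.5→8.5]: (52.90+33.19)/2 × 4 = 172.18
  [8.5→8.75]: (33.19+32.15)/2 × 0.25 = 8.1675
  Sum = 376.095 mcg/mL·hr
Tail: C_last/k_e = 32.15/0.13 = 247.308
AUC_0→∞ (intramuscular injection) = 376.095 + 247.308 = 623.403 mcg/mL·hr
F = (AUC_ev/D_ev)/(AUC_iv/D_iv) = (623.403/80)/(201/20) = 7.7925375/10.05 = 0.7754

F = 0.775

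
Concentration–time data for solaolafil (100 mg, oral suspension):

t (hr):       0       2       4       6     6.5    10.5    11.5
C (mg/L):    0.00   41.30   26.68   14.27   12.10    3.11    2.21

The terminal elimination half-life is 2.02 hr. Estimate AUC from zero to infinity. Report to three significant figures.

AUC = 196 mg/L·hr

Trapezoidal AUC_0→11.5:
  [0→2]: (0.00+41.30)/2 × 2 = 41.3
  [2→4]: (41.30+26.68)/2 × 2 = 67.98
  [4→6]: (26.68+14.27)/2 × 2 = 40.95
  [6→6.5]: (14.27+12.10)/2 × 0.5 = 6.5925
  [6.5→10.5]: (12.10+3.11)/2 × 4 = 30.42
  [10.5→11.5]: (3.11+2.21)/2 × 1 = 2.66
  Sum = 189.9025 mg/L·hr
k_e = ln2 / t½ = 0.693147 / 2.02 = 0.3431 hr^-1
Extrapolated tail: C_last / k_e = 2.21 / 0.3431 = 6.441
AUC_0→∞ = 189.9025 + 6.441 = 196.3435 mg/L·hr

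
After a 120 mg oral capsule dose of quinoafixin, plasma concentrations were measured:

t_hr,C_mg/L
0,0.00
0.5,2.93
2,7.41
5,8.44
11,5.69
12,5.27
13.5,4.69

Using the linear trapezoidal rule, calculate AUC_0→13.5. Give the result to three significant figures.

Trapezoidal AUC_0→13.5:
  [0→0.5]: (0.00+2.93)/2 × 0.5 = 0.7325
  [0.5→2]: (2.93+7.41)/2 × 1.5 = 7.755
  [2→5]: (7.41+8.44)/2 × 3 = 23.775
  [5→11]: (8.44+5.69)/2 × 6 = 42.39
  [11→12]: (5.69+5.27)/2 × 1 = 5.48
  [12→13.5]: (5.27+4.69)/2 × 1.5 = 7.47
  Sum = 87.6025 mg/L·hr

AUC = 87.6 mg/L·hr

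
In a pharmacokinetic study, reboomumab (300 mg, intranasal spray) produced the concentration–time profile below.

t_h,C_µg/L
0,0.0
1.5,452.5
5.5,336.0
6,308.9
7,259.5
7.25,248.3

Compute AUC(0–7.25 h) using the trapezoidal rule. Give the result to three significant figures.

AUC = 2430 µg/L·h

Trapezoidal AUC_0→7.25:
  [0→1.5]: (0.0+452.5)/2 × 1.5 = 339.375
  [1.5→5.5]: (452.5+336.0)/2 × 4 = 1577.0
  [5.5→6]: (336.0+308.9)/2 × 0.5 = 161.225
  [6→7]: (308.9+259.5)/2 × 1 = 284.2
  [7→7.25]: (259.5+248.3)/2 × 0.25 = 63.475
  Sum = 2425.275 µg/L·h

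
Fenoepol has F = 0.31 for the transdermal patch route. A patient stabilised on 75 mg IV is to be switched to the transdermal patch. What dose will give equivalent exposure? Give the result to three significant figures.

D_transdermal = 242 mg

For equal systemic exposure: F × D_ev = D_iv
D_ev = D_iv / F = 75 / 0.31 = 241.935 mg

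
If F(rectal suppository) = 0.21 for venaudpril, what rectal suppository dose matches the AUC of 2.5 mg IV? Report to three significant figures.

For equal systemic exposure: F × D_ev = D_iv
D_ev = D_iv / F = 2.5 / 0.21 = 11.9048 mg

D_rectal = 11.9 mg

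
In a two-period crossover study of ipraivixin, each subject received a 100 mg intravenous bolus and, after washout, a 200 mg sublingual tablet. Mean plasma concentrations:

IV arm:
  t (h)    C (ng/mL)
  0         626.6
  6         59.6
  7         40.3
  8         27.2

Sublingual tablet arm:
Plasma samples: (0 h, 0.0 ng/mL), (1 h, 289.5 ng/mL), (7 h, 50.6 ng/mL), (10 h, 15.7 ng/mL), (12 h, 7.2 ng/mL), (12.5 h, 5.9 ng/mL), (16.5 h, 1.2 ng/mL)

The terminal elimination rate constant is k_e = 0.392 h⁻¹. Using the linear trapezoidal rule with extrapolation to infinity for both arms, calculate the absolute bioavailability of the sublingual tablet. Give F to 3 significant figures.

Trapezoidal AUC_0→8 (IV):
  [0→6]: (626.6+59.6)/2 × 6 = 2058.6
  [6→7]: (59.6+40.3)/2 × 1 = 49.95
  [7→8]: (40.3+27.2)/2 × 1 = 33.75
  Sum = 2142.3 ng/mL·h
IV tail: 27.2/0.392 = 69.388; AUC_iv,0→∞ = 2142.3 + 69.388 = 2211.688 ng/mL·h
Trapezoidal AUC_0→16.5 (sublingual tablet):
  [0→1]: (0.0+289.5)/2 × 1 = 144.75
  [1→7]: (289.5+50.6)/2 × 6 = 1020.3
  [7→10]: (50.6+15.7)/2 × 3 = 99.45
  [10→12]: (15.7+7.2)/2 × 2 = 22.9
  [12→12.5]: (7.2+5.9)/2 × 0.5 = 3.275
  [12.5→16.5]: (5.9+1.2)/2 × 4 = 14.2
  Sum = 1304.875 ng/mL·h
sublingual tablet tail: 1.2/0.392 = 3.061; AUC_ev,0→∞ = 1304.875 + 3.061 = 1307.936 ng/mL·h
F = (AUC_ev/D_ev)/(AUC_iv/D_iv) = (1307.936/200)/(2211.688/100) = 6.53968/22.11688 = 0.2957

F = 0.296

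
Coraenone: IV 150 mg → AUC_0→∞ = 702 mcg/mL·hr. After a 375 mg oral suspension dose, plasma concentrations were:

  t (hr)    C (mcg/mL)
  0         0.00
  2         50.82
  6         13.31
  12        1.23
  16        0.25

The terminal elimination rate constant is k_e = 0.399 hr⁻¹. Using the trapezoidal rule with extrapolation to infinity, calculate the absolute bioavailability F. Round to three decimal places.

Trapezoidal AUC_0→16 (oral suspension):
  [0→2]: (0.00+50.82)/2 × 2 = 50.82
  [2→6]: (50.82+13.31)/2 × 4 = 128.26
  [6→12]: (13.31+1.23)/2 × 6 = 43.62
  [12→16]: (1.23+0.25)/2 × 4 = 2.96
  Sum = 225.66 mcg/mL·hr
Tail: C_last/k_e = 0.25/0.399 = 0.627
AUC_0→∞ (oral suspension) = 225.66 + 0.627 = 226.287 mcg/mL·hr
F = (AUC_ev/D_ev)/(AUC_iv/D_iv) = (226.287/375)/(702/150) = 0.603432/4.68 = 0.1289

F = 0.129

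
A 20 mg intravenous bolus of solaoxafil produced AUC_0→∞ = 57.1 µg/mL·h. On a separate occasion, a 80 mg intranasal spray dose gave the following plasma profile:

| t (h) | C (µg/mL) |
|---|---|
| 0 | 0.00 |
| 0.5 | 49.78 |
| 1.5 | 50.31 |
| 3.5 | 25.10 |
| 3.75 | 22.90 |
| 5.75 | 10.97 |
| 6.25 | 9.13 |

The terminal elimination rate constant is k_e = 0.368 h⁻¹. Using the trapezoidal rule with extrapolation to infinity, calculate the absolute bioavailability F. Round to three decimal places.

F = 0.909

Trapezoidal AUC_0→6.25 (intranasal spray):
  [0→0.5]: (0.00+49.78)/2 × 0.5 = 12.445
  [0.5→1.5]: (49.78+50.31)/2 × 1 = 50.045
  [1.5→3.5]: (50.31+25.10)/2 × 2 = 75.41
  [3.5→3.75]: (25.10+22.90)/2 × 0.25 = 6.0
  [3.75→5.75]: (22.90+10.97)/2 × 2 = 33.87
  [5.75→6.25]: (10.97+9.13)/2 × 0.5 = 5.025
  Sum = 182.795 µg/mL·h
Tail: C_last/k_e = 9.13/0.368 = 24.810
AUC_0→∞ (intranasal spray) = 182.795 + 24.810 = 207.605 µg/mL·h
F = (AUC_ev/D_ev)/(AUC_iv/D_iv) = (207.605/80)/(57.1/20) = 2.5950625/2.855 = 0.9090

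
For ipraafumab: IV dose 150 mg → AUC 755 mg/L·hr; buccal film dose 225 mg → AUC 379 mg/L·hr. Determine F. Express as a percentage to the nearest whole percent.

F = (AUC_ev / D_ev) / (AUC_iv / D_iv)
  = (379/225) / (755/150)
  = 1.68444 / 5.03333 = 0.3347
  = 33.47%

F = 33%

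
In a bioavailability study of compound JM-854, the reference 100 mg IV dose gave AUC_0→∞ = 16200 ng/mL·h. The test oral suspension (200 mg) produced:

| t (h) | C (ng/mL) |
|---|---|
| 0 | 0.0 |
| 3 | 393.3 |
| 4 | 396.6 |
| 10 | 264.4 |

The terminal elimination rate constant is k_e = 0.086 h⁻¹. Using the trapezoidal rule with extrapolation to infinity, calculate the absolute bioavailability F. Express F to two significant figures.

Trapezoidal AUC_0→10 (oral suspension):
  [0→3]: (0.0+393.3)/2 × 3 = 589.95
  [3→4]: (393.3+396.6)/2 × 1 = 394.95
  [4→10]: (396.6+264.4)/2 × 6 = 1983.0
  Sum = 2967.9 ng/mL·h
Tail: C_last/k_e = 264.4/0.086 = 3074.419
AUC_0→∞ (oral suspension) = 2967.9 + 3074.419 = 6042.319 ng/mL·h
F = (AUC_ev/D_ev)/(AUC_iv/D_iv) = (6042.319/200)/(16200/100) = 30.211595/162 = 0.1865

F = 0.19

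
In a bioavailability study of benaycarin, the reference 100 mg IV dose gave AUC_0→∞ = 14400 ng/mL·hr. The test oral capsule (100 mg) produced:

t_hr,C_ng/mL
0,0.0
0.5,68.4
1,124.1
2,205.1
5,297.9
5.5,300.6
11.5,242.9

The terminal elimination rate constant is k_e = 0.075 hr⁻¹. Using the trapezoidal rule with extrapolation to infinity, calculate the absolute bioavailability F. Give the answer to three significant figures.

Trapezoidal AUC_0→11.5 (oral capsule):
  [0→0.5]: (0.0+68.4)/2 × 0.5 = 17.1
  [0.5→1]: (68.4+124.1)/2 × 0.5 = 48.125
  [1→2]: (124.1+205.1)/2 × 1 = 164.6
  [2→5]: (205.1+297.9)/2 × 3 = 754.5
  [5→5.5]: (297.9+300.6)/2 × 0.5 = 149.625
  [5.5→11.5]: (300.6+242.9)/2 × 6 = 1630.5
  Sum = 2764.45 ng/mL·hr
Tail: C_last/k_e = 242.9/0.075 = 3238.667
AUC_0→∞ (oral capsule) = 2764.45 + 3238.667 = 6003.117 ng/mL·hr
F = (AUC_ev/D_ev)/(AUC_iv/D_iv) = (6003.117/100)/(14400/100) = 60.03117/144 = 0.4169

F = 0.417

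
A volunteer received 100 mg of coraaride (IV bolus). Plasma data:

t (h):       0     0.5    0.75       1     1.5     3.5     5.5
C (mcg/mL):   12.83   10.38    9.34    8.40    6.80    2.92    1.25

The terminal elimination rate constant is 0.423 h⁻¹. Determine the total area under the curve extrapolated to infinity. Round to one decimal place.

AUC = 31.1 mcg/mL·h

Trapezoidal AUC_0→5.5:
  [0→0.5]: (12.83+10.38)/2 × 0.5 = 5.8025
  [0.5→0.75]: (10.38+9.34)/2 × 0.25 = 2.465
  [0.75→1]: (9.34+8.40)/2 × 0.25 = 2.2175
  [1→1.5]: (8.40+6.80)/2 × 0.5 = 3.8
  [1.5→3.5]: (6.80+2.92)/2 × 2 = 9.72
  [3.5→5.5]: (2.92+1.25)/2 × 2 = 4.17
  Sum = 28.175 mcg/mL·h
Extrapolated tail: C_last / k_e = 1.25 / 0.423 = 2.955
AUC_0→∞ = 28.175 + 2.955 = 31.13 mcg/mL·h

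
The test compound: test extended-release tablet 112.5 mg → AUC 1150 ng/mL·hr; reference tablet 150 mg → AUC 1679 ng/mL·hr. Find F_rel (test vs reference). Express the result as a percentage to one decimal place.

F_rel = 91.3%

F_rel = (AUC_test/D_test) / (AUC_ref/D_ref)
      = (1150/112.5) / (1679/150)
      = 10.2222 / 11.1933 = 0.9132 = 91.32%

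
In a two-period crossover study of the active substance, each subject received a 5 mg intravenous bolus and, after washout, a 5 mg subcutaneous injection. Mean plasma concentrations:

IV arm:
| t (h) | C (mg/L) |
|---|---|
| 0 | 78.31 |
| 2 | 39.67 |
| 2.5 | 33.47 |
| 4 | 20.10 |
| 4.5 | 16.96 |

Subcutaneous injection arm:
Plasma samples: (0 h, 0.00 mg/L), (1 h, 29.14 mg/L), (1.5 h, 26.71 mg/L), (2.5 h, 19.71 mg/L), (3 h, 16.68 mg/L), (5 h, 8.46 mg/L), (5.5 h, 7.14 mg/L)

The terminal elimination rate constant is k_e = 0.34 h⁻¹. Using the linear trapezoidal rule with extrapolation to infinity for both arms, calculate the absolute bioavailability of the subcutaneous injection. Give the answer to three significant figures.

F = 0.471

Trapezoidal AUC_0→4.5 (IV):
  [0→2]: (78.31+39.67)/2 × 2 = 117.98
  [2→2.5]: (39.67+33.47)/2 × 0.5 = 18.285
  [2.5→4]: (33.47+20.10)/2 × 1.5 = 40.1775
  [4→4.5]: (20.10+16.96)/2 × 0.5 = 9.265
  Sum = 185.7075 mg/L·h
IV tail: 16.96/0.34 = 49.882; AUC_iv,0→∞ = 185.7075 + 49.882 = 235.5895 mg/L·h
Trapezoidal AUC_0→5.5 (subcutaneous injection):
  [0→1]: (0.00+29.14)/2 × 1 = 14.57
  [1→1.5]: (29.14+26.71)/2 × 0.5 = 13.9625
  [1.5→2.5]: (26.71+19.71)/2 × 1 = 23.21
  [2.5→3]: (19.71+16.68)/2 × 0.5 = 9.0975
  [3→5]: (16.68+8.46)/2 × 2 = 25.14
  [5→5.5]: (8.46+7.14)/2 × 0.5 = 3.9
  Sum = 89.88 mg/L·h
subcutaneous injection tail: 7.14/0.34 = 21.000; AUC_ev,0→∞ = 89.88 + 21.000 = 110.88 mg/L·h
F = (AUC_ev/D_ev)/(AUC_iv/D_iv) = (110.88/5)/(235.5895/5) = 22.176/47.1179 = 0.4706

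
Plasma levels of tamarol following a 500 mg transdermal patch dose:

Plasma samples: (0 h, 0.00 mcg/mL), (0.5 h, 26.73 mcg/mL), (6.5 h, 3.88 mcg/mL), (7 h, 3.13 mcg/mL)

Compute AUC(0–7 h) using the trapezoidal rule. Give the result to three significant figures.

AUC = 100 mcg/mL·h

Trapezoidal AUC_0→7:
  [0→0.5]: (0.00+26.73)/2 × 0.5 = 6.6825
  [0.5→6.5]: (26.73+3.88)/2 × 6 = 91.83
  [6.5→7]: (3.88+3.13)/2 × 0.5 = 1.7525
  Sum = 100.265 mcg/mL·h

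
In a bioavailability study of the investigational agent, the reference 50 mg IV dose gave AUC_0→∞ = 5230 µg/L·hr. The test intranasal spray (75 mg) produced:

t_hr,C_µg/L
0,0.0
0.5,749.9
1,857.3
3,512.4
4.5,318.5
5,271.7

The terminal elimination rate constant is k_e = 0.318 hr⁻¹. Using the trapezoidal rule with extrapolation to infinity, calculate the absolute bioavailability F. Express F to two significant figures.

F = 0.46

Trapezoidal AUC_0→5 (intranasal spray):
  [0→0.5]: (0.0+749.9)/2 × 0.5 = 187.475
  [0.5→1]: (749.9+857.3)/2 × 0.5 = 401.8
  [1→3]: (857.3+512.4)/2 × 2 = 1369.7
  [3→4.5]: (512.4+318.5)/2 × 1.5 = 623.175
  [4.5→5]: (318.5+271.7)/2 × 0.5 = 147.55
  Sum = 2729.7 µg/L·hr
Tail: C_last/k_e = 271.7/0.318 = 854.403
AUC_0→∞ (intranasal spray) = 2729.7 + 854.403 = 3584.103 µg/L·hr
F = (AUC_ev/D_ev)/(AUC_iv/D_iv) = (3584.103/75)/(5230/50) = 47.78804/104.6 = 0.4569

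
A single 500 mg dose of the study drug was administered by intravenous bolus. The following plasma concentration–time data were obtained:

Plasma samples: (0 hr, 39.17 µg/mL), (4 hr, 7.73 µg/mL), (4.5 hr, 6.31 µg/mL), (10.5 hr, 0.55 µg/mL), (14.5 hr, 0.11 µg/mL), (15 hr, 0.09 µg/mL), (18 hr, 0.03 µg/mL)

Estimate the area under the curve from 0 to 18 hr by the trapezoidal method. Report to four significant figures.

Trapezoidal AUC_0→18:
  [0→4]: (39.17+7.73)/2 × 4 = 93.8
  [4→4.5]: (7.73+6.31)/2 × 0.5 = 3.51
  [4.5→10.5]: (6.31+0.55)/2 × 6 = 20.58
  [10.5→14.5]: (0.55+0.11)/2 × 4 = 1.32
  [14.5→15]: (0.11+0.09)/2 × 0.5 = 0.05
  [15→18]: (0.09+0.03)/2 × 3 = 0.18
  Sum = 119.44 µg/mL·hr

AUC = 119.4 µg/mL·hr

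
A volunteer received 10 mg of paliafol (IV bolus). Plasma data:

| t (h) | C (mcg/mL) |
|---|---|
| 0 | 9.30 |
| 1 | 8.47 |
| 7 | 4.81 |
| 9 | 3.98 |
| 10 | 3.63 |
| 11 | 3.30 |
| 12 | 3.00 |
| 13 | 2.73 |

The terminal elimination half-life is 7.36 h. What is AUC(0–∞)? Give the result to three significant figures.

AUC = 99.8 mcg/mL·h

Trapezoidal AUC_0→13:
  [0→1]: (9.30+8.47)/2 × 1 = 8.885
  [1→7]: (8.47+4.81)/2 × 6 = 39.84
  [7→9]: (4.81+3.98)/2 × 2 = 8.79
  [9→10]: (3.98+3.63)/2 × 1 = 3.805
  [10→11]: (3.63+3.30)/2 × 1 = 3.465
  [11→12]: (3.30+3.00)/2 × 1 = 3.15
  [12→13]: (3.00+2.73)/2 × 1 = 2.865
  Sum = 70.8 mcg/mL·h
k_e = ln2 / t½ = 0.693147 / 7.36 = 0.0942 h^-1
Extrapolated tail: C_last / k_e = 2.73 / 0.0942 = 28.981
AUC_0→∞ = 70.8 + 28.981 = 99.781 mcg/mL·h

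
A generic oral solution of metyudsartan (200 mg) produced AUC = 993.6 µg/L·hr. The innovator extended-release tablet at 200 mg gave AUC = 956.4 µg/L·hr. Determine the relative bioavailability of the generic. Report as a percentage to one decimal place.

F_rel = 103.9%

F_rel = (AUC_test/D_test) / (AUC_ref/D_ref)
      = (993.6/200) / (956.4/200)
      = 4.968 / 4.782 = 1.0389 = 103.89%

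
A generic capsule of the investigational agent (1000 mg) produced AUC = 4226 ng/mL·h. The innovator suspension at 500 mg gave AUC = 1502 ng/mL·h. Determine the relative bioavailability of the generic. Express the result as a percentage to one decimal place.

F_rel = (AUC_test/D_test) / (AUC_ref/D_ref)
      = (4226/1000) / (1502/500)
      = 4.226 / 3.004 = 1.4068 = 140.68%

F_rel = 140.7%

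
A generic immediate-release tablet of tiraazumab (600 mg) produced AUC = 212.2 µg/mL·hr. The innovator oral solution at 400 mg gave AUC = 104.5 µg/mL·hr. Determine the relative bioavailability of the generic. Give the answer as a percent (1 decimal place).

F_rel = (AUC_test/D_test) / (AUC_ref/D_ref)
      = (212.2/600) / (104.5/400)
      = 0.353667 / 0.26125 = 1.3537 = 135.37%

F_rel = 135.4%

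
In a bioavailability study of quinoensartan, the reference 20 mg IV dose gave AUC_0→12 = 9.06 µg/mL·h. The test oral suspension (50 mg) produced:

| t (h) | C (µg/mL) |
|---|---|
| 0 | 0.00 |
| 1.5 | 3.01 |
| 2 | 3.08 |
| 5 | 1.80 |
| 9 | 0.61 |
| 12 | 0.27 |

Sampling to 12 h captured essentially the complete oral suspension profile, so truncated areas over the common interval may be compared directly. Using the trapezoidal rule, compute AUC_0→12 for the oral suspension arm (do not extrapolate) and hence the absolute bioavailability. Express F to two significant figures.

Trapezoidal AUC_0→12 (oral suspension):
  [0→1.5]: (0.00+3.01)/2 × 1.5 = 2.2575
  [1.5→2]: (3.01+3.08)/2 × 0.5 = 1.5225
  [2→5]: (3.08+1.80)/2 × 3 = 7.32
  [5→9]: (1.80+0.61)/2 × 4 = 4.82
  [9→12]: (0.61+0.27)/2 × 3 = 1.32
  Sum = 17.24 µg/mL·h
F = (AUC_ev/D_ev)/(AUC_iv/D_iv) = (17.24/50)/(9.06/20) = 0.3448/0.453 = 0.7611

F = 0.76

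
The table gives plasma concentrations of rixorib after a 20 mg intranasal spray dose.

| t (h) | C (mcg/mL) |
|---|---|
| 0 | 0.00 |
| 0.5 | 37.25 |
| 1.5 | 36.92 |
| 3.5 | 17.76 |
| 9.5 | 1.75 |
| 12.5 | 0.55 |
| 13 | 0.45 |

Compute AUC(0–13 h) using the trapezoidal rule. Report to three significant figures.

AUC = 163 mcg/mL·h

Trapezoidal AUC_0→13:
  [0→0.5]: (0.00+37.25)/2 × 0.5 = 9.3125
  [0.5→1.5]: (37.25+36.92)/2 × 1 = 37.085
  [1.5→3.5]: (36.92+17.76)/2 × 2 = 54.68
  [3.5→9.5]: (17.76+1.75)/2 × 6 = 58.53
  [9.5→12.5]: (1.75+0.55)/2 × 3 = 3.45
  [12.5→13]: (0.55+0.45)/2 × 0.5 = 0.25
  Sum = 163.3075 mcg/mL·h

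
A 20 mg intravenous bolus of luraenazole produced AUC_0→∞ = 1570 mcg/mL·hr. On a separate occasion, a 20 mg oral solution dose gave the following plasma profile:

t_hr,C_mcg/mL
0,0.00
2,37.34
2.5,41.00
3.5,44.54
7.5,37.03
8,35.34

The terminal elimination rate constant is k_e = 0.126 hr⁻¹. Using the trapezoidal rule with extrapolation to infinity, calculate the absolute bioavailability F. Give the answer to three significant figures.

Trapezoidal AUC_0→8 (oral solution):
  [0→2]: (0.00+37.34)/2 × 2 = 37.34
  [2→2.5]: (37.34+41.00)/2 × 0.5 = 19.585
  [2.5→3.5]: (41.00+44.54)/2 × 1 = 42.77
  [3.5→7.5]: (44.54+37.03)/2 × 4 = 163.14
  [7.5→8]: (37.03+35.34)/2 × 0.5 = 18.0925
  Sum = 280.9275 mcg/mL·hr
Tail: C_last/k_e = 35.34/0.126 = 280.476
AUC_0→∞ (oral solution) = 280.9275 + 280.476 = 561.4035 mcg/mL·hr
F = (AUC_ev/D_ev)/(AUC_iv/D_iv) = (561.4035/20)/(1570/20) = 28.070175/78.5 = 0.3576

F = 0.358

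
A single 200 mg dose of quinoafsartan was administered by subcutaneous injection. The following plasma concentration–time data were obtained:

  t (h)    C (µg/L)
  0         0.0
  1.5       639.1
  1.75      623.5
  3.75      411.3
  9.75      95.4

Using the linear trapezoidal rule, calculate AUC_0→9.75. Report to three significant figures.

AUC = 3190 µg/L·h

Trapezoidal AUC_0→9.75:
  [0→1.5]: (0.0+639.1)/2 × 1.5 = 479.325
  [1.5→1.75]: (639.1+623.5)/2 × 0.25 = 157.825
  [1.75→3.75]: (623.5+411.3)/2 × 2 = 1034.8
  [3.75→9.75]: (411.3+95.4)/2 × 6 = 1520.1
  Sum = 3192.05 µg/L·h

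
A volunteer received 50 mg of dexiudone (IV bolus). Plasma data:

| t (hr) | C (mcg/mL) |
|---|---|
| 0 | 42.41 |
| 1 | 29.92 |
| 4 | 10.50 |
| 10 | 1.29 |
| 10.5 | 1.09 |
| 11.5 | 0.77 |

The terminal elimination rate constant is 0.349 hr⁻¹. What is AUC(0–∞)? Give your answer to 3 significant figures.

Trapezoidal AUC_0→11.5:
  [0→1]: (42.41+29.92)/2 × 1 = 36.165
  [1→4]: (29.92+10.50)/2 × 3 = 60.63
  [4→10]: (10.50+1.29)/2 × 6 = 35.37
  [10→10.5]: (1.29+1.09)/2 × 0.5 = 0.595
  [10.5→11.5]: (1.09+0.77)/2 × 1 = 0.93
  Sum = 133.69 mcg/mL·hr
Extrapolated tail: C_last / k_e = 0.77 / 0.349 = 2.206
AUC_0→∞ = 133.69 + 2.206 = 135.896 mcg/mL·hr

AUC = 136 mcg/mL·hr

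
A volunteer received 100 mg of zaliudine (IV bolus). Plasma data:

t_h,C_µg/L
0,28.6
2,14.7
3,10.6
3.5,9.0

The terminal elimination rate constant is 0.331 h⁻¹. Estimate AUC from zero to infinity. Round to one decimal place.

AUC = 88.0 µg/L·h

Trapezoidal AUC_0→3.5:
  [0→2]: (28.6+14.7)/2 × 2 = 43.3
  [2→3]: (14.7+10.6)/2 × 1 = 12.65
  [3→3.5]: (10.6+9.0)/2 × 0.5 = 4.9
  Sum = 60.85 µg/L·h
Extrapolated tail: C_last / k_e = 9.0 / 0.331 = 27.190
AUC_0→∞ = 60.85 + 27.190 = 88.04 µg/L·h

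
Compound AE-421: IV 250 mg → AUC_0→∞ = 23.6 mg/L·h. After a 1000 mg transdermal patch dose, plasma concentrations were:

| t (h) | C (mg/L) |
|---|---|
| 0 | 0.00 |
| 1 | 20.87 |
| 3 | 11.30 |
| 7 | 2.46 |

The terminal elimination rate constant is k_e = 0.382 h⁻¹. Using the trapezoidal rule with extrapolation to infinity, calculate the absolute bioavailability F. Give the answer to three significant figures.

F = 0.811

Trapezoidal AUC_0→7 (transdermal patch):
  [0→1]: (0.00+20.87)/2 × 1 = 10.435
  [1→3]: (20.87+11.30)/2 × 2 = 32.17
  [3→7]: (11.30+2.46)/2 × 4 = 27.52
  Sum = 70.125 mg/L·h
Tail: C_last/k_e = 2.46/0.382 = 6.440
AUC_0→∞ (transdermal patch) = 70.125 + 6.440 = 76.565 mg/L·h
F = (AUC_ev/D_ev)/(AUC_iv/D_iv) = (76.565/1000)/(23.6/250) = 0.076565/0.0944 = 0.8111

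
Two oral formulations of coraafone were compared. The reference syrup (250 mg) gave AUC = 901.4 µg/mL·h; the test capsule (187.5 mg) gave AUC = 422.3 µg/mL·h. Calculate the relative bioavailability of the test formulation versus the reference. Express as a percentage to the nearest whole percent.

F_rel = (AUC_test/D_test) / (AUC_ref/D_ref)
      = (422.3/187.5) / (901.4/250)
      = 2.25227 / 3.6056 = 0.6247 = 62.47%

F_rel = 62%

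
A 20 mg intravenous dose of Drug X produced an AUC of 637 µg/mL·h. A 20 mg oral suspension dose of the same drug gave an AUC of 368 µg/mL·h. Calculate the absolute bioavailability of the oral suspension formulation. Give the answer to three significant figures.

F = 0.578

F = (AUC_ev / D_ev) / (AUC_iv / D_iv)
  = (368/20) / (637/20)
  = 18.4 / 31.85 = 0.5777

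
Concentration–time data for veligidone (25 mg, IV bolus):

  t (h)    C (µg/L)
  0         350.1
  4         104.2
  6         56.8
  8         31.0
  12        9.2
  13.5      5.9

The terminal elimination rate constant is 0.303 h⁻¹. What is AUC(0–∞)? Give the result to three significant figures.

AUC = 1270 µg/L·h

Trapezoidal AUC_0→13.5:
  [0→4]: (350.1+104.2)/2 × 4 = 908.6
  [4→6]: (104.2+56.8)/2 × 2 = 161.0
  [6→8]: (56.8+31.0)/2 × 2 = 87.8
  [8→12]: (31.0+9.2)/2 × 4 = 80.4
  [12→13.5]: (9.2+5.9)/2 × 1.5 = 11.325
  Sum = 1249.125 µg/L·h
Extrapolated tail: C_last / k_e = 5.9 / 0.303 = 19.472
AUC_0→∞ = 1249.125 + 19.472 = 1268.597 µg/L·h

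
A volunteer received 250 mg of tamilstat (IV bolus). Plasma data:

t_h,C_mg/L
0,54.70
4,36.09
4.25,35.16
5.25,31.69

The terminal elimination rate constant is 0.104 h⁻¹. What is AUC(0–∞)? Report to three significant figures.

Trapezoidal AUC_0→5.25:
  [0→4]: (54.70+36.09)/2 × 4 = 181.58
  [4→4.25]: (36.09+35.16)/2 × 0.25 = 8.90625
  [4.25→5.25]: (35.16+31.69)/2 × 1 = 33.425
  Sum = 223.91125 mg/L·h
Extrapolated tail: C_last / k_e = 31.69 / 0.104 = 304.712
AUC_0→∞ = 223.91125 + 304.712 = 528.62325 mg/L·h

AUC = 529 mg/L·h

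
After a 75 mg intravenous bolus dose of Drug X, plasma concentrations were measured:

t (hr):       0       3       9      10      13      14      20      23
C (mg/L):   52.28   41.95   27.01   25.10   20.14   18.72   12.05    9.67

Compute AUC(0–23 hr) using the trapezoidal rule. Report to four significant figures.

AUC = 586.5 mg/L·hr

Trapezoidal AUC_0→23:
  [0→3]: (52.28+41.95)/2 × 3 = 141.345
  [3→9]: (41.95+27.01)/2 × 6 = 206.88
  [9→10]: (27.01+25.10)/2 × 1 = 26.055
  [10→13]: (25.10+20.14)/2 × 3 = 67.86
  [13→14]: (20.14+18.72)/2 × 1 = 19.43
  [14→20]: (18.72+12.05)/2 × 6 = 92.31
  [20→23]: (12.05+9.67)/2 × 3 = 32.58
  Sum = 586.46 mg/L·hr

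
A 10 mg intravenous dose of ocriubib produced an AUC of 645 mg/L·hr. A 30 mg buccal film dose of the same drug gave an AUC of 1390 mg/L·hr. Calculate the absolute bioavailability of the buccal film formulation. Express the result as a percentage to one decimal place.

F = 71.8%

F = (AUC_ev / D_ev) / (AUC_iv / D_iv)
  = (1390/30) / (645/10)
  = 46.3333 / 64.5 = 0.7183
  = 71.83%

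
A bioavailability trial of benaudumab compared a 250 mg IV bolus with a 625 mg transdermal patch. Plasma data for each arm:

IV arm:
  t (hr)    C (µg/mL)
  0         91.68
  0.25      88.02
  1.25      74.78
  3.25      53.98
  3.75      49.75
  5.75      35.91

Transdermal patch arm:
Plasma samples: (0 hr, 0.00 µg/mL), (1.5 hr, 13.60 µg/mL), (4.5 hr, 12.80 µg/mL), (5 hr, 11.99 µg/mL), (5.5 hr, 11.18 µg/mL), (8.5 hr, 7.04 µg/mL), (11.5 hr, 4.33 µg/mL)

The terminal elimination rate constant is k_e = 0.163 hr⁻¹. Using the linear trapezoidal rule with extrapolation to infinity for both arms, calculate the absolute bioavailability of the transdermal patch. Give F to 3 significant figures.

F = 0.0941

Trapezoidal AUC_0→5.75 (IV):
  [0→0.25]: (91.68+88.02)/2 × 0.25 = 22.4625
  [0.25→1.25]: (88.02+74.78)/2 × 1 = 81.4
  [1.25→3.25]: (74.78+53.98)/2 × 2 = 128.76
  [3.25→3.75]: (53.98+49.75)/2 × 0.5 = 25.9325
  [3.75→5.75]: (49.75+35.91)/2 × 2 = 85.66
  Sum = 344.215 µg/mL·hr
IV tail: 35.91/0.163 = 220.307; AUC_iv,0→∞ = 344.215 + 220.307 = 564.522 µg/mL·hr
Trapezoidal AUC_0→11.5 (transdermal patch):
  [0→1.5]: (0.00+13.60)/2 × 1.5 = 10.2
  [1.5→4.5]: (13.60+12.80)/2 × 3 = 39.6
  [4.5→5]: (12.80+11.99)/2 × 0.5 = 6.1975
  [5→5.5]: (11.99+11.18)/2 × 0.5 = 5.7925
  [5.5→8.5]: (11.18+7.04)/2 × 3 = 27.33
  [8.5→11.5]: (7.04+4.33)/2 × 3 = 17.055
  Sum = 106.175 µg/mL·hr
transdermal patch tail: 4.33/0.163 = 26.564; AUC_ev,0→∞ = 106.175 + 26.564 = 132.739 µg/mL·hr
F = (AUC_ev/D_ev)/(AUC_iv/D_iv) = (132.739/625)/(564.522/250) = 0.2123824/2.258088 = 0.0941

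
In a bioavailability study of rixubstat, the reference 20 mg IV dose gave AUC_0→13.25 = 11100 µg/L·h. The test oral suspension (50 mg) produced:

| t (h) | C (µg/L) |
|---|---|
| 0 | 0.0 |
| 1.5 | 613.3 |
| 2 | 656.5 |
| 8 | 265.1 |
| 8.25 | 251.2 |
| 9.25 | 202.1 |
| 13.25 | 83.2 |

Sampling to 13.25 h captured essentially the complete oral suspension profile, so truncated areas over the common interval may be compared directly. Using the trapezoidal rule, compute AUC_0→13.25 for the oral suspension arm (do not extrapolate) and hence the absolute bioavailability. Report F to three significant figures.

F = 0.159

Trapezoidal AUC_0→13.25 (oral suspension):
  [0→1.5]: (0.0+613.3)/2 × 1.5 = 459.975
  [1.5→2]: (613.3+656.5)/2 × 0.5 = 317.45
  [2→8]: (656.5+265.1)/2 × 6 = 2764.8
  [8→8.25]: (265.1+251.2)/2 × 0.25 = 64.5375
  [8.25→9.25]: (251.2+202.1)/2 × 1 = 226.65
  [9.25→13.25]: (202.1+83.2)/2 × 4 = 570.6
  Sum = 4404.0125 µg/L·h
F = (AUC_ev/D_ev)/(AUC_iv/D_iv) = (4404.0125/50)/(11100/20) = 88.08025/555 = 0.1587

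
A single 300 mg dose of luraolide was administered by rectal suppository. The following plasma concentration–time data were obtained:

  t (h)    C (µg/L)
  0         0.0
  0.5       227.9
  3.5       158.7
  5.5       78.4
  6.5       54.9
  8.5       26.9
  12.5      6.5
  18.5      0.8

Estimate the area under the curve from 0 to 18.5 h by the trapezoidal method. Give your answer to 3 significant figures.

AUC = 1110 µg/L·h

Trapezoidal AUC_0→18.5:
  [0→0.5]: (0.0+227.9)/2 × 0.5 = 56.975
  [0.5→3.5]: (227.9+158.7)/2 × 3 = 579.9
  [3.5→5.5]: (158.7+78.4)/2 × 2 = 237.1
  [5.5→6.5]: (78.4+54.9)/2 × 1 = 66.65
  [6.5→8.5]: (54.9+26.9)/2 × 2 = 81.8
  [8.5→12.5]: (26.9+6.5)/2 × 4 = 66.8
  [12.5→18.5]: (6.5+0.8)/2 × 6 = 21.9
  Sum = 1111.125 µg/L·h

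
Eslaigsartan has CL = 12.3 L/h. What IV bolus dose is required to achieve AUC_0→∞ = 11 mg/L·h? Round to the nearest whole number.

Dose = 135 mg

Dose_iv = CL × AUC_0→∞
     = 12.3 × 11 = 135.3 mg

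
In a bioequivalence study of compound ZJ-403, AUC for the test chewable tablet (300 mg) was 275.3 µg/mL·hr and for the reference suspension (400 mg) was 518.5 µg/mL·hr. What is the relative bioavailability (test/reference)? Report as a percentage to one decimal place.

F_rel = 70.8%

F_rel = (AUC_test/D_test) / (AUC_ref/D_ref)
      = (275.3/300) / (518.5/400)
      = 0.917667 / 1.29625 = 0.7079 = 70.79%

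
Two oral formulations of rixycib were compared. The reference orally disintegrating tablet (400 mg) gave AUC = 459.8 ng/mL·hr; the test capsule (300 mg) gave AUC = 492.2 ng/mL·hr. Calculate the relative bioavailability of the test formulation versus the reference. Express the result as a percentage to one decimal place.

F_rel = 142.7%

F_rel = (AUC_test/D_test) / (AUC_ref/D_ref)
      = (492.2/300) / (459.8/400)
      = 1.64067 / 1.1495 = 1.4273 = 142.73%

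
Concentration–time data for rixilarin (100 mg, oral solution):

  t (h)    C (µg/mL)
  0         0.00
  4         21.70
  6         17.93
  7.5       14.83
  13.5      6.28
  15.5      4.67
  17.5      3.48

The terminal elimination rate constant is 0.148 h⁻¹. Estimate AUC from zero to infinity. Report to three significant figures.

AUC = 214 µg/mL·h

Trapezoidal AUC_0→17.5:
  [0→4]: (0.00+21.70)/2 × 4 = 43.4
  [4→6]: (21.70+17.93)/2 × 2 = 39.63
  [6→7.5]: (17.93+14.83)/2 × 1.5 = 24.57
  [7.5→13.5]: (14.83+6.28)/2 × 6 = 63.33
  [13.5→15.5]: (6.28+4.67)/2 × 2 = 10.95
  [15.5→17.5]: (4.67+3.48)/2 × 2 = 8.15
  Sum = 190.03 µg/mL·h
Extrapolated tail: C_last / k_e = 3.48 / 0.148 = 23.514
AUC_0→∞ = 190.03 + 23.514 = 213.544 µg/mL·h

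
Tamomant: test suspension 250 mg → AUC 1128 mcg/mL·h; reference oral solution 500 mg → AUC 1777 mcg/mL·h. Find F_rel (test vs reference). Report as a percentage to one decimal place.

F_rel = 127.0%

F_rel = (AUC_test/D_test) / (AUC_ref/D_ref)
      = (1128/250) / (1777/500)
      = 4.512 / 3.554 = 1.2696 = 126.96%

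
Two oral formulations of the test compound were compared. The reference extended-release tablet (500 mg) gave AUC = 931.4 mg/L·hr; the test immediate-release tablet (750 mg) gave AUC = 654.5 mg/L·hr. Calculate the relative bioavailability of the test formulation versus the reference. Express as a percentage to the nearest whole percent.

F_rel = 47%

F_rel = (AUC_test/D_test) / (AUC_ref/D_ref)
      = (654.5/750) / (931.4/500)
      = 0.872667 / 1.8628 = 0.4685 = 46.85%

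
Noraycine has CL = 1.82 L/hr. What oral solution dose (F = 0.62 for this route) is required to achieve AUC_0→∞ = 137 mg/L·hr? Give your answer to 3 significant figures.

Dose = CL × AUC_0→∞ / F
     = 1.82 × 137 / 0.62 = 402.161 mg

Dose = 402 mg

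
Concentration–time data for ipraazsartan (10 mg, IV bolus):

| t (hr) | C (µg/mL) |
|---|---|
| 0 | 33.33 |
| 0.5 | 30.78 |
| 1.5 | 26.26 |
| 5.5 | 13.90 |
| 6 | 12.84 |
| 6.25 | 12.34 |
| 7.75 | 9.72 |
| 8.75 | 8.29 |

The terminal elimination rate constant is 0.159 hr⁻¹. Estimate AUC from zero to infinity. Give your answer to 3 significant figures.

AUC = 212 µg/mL·hr

Trapezoidal AUC_0→8.75:
  [0→0.5]: (33.33+30.78)/2 × 0.5 = 16.0275
  [0.5→1.5]: (30.78+26.26)/2 × 1 = 28.52
  [1.5→5.5]: (26.26+13.90)/2 × 4 = 80.32
  [5.5→6]: (13.90+12.84)/2 × 0.5 = 6.685
  [6→6.25]: (12.84+12.34)/2 × 0.25 = 3.1475
  [6.25→7.75]: (12.34+9.72)/2 × 1.5 = 16.545
  [7.75→8.75]: (9.72+8.29)/2 × 1 = 9.005
  Sum = 160.25 µg/mL·hr
Extrapolated tail: C_last / k_e = 8.29 / 0.159 = 52.138
AUC_0→∞ = 160.25 + 52.138 = 212.388 µg/mL·hr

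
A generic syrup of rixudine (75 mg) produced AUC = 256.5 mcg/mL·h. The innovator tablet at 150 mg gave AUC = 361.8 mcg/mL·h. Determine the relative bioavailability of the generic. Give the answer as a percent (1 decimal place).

F_rel = 141.8%

F_rel = (AUC_test/D_test) / (AUC_ref/D_ref)
      = (256.5/75) / (361.8/150)
      = 3.42 / 2.412 = 1.4179 = 141.79%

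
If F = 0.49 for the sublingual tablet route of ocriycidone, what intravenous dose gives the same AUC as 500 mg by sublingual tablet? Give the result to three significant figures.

D_iv = 245 mg

Systemic exposure from an extravascular dose = F × D_ev, so the equivalent IV dose is F × D_ev.
D_iv = F × D_ev = 0.49 × 500 = 245 mg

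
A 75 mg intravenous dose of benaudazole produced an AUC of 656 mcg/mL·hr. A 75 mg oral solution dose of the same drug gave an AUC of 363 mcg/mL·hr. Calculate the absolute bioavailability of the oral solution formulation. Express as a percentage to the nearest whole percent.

F = (AUC_ev / D_ev) / (AUC_iv / D_iv)
  = (363/75) / (656/75)
  = 4.84 / 8.74667 = 0.5534
  = 55.34%

F = 55%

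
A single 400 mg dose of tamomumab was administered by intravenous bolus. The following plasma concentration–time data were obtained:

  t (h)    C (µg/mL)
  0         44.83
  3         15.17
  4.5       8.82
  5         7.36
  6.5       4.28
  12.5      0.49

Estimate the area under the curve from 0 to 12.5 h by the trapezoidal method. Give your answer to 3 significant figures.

Trapezoidal AUC_0→12.5:
  [0→3]: (44.83+15.17)/2 × 3 = 90.0
  [3→4.5]: (15.17+8.82)/2 × 1.5 = 17.9925
  [4.5→5]: (8.82+7.36)/2 × 0.5 = 4.045
  [5→6.5]: (7.36+4.28)/2 × 1.5 = 8.73
  [6.5→12.5]: (4.28+0.49)/2 × 6 = 14.31
  Sum = 135.0775 µg/mL·h

AUC = 135 µg/mL·h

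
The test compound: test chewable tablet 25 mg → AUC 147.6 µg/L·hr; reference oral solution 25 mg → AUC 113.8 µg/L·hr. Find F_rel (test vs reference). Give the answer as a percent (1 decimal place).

F_rel = (AUC_test/D_test) / (AUC_ref/D_ref)
      = (147.6/25) / (113.8/25)
      = 5.904 / 4.552 = 1.2970 = 129.70%

F_rel = 129.7%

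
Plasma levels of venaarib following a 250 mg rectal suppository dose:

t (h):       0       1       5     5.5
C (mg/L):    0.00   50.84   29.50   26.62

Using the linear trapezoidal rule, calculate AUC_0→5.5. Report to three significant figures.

Trapezoidal AUC_0→5.5:
  [0→1]: (0.00+50.84)/2 × 1 = 25.42
  [1→5]: (50.84+29.50)/2 × 4 = 160.68
  [5→5.5]: (29.50+26.62)/2 × 0.5 = 14.03
  Sum = 200.13 mg/L·h

AUC = 200 mg/L·h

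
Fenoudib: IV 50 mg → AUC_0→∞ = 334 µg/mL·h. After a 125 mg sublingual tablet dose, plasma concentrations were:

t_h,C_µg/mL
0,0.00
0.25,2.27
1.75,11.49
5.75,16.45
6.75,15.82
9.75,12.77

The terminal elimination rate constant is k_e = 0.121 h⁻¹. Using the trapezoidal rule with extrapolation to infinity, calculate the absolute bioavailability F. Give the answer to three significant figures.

F = 0.277

Trapezoidal AUC_0→9.75 (sublingual tablet):
  [0→0.25]: (0.00+2.27)/2 × 0.25 = 0.28375
  [0.25→1.75]: (2.27+11.49)/2 × 1.5 = 10.32
  [1.75→5.75]: (11.49+16.45)/2 × 4 = 55.88
  [5.75→6.75]: (16.45+15.82)/2 × 1 = 16.135
  [6.75→9.75]: (15.82+12.77)/2 × 3 = 42.885
  Sum = 125.50375 µg/mL·h
Tail: C_last/k_e = 12.77/0.121 = 105.537
AUC_0→∞ (sublingual tablet) = 125.50375 + 105.537 = 231.04075 µg/mL·h
F = (AUC_ev/D_ev)/(AUC_iv/D_iv) = (231.04075/125)/(334/50) = 1.848326/6.68 = 0.2767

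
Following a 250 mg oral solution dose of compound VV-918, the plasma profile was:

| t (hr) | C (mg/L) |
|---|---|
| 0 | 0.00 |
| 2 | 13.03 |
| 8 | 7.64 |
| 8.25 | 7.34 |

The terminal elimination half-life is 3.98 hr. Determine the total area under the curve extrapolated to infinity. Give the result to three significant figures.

AUC = 119 mg/L·hr

Trapezoidal AUC_0→8.25:
  [0→2]: (0.00+13.03)/2 × 2 = 13.03
  [2→8]: (13.03+7.64)/2 × 6 = 62.01
  [8→8.25]: (7.64+7.34)/2 × 0.25 = 1.8725
  Sum = 76.9125 mg/L·hr
k_e = ln2 / t½ = 0.693147 / 3.98 = 0.1742 hr^-1
Extrapolated tail: C_last / k_e = 7.34 / 0.1742 = 42.135
AUC_0→∞ = 76.9125 + 42.135 = 119.0475 mg/L·hr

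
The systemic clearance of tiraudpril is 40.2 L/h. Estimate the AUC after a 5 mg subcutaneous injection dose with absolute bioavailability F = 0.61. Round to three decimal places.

AUC_0→∞ = F × Dose / CL
        = 0.61 × 5 / 40.2 = 0.0758706 mg/L·h

AUC = 0.076 mg/L·h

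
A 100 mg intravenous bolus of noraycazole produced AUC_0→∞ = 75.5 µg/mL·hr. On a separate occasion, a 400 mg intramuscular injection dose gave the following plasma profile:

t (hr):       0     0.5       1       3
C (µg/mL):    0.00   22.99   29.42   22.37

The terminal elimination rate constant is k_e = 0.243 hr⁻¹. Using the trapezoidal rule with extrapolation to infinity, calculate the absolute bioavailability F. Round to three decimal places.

Trapezoidal AUC_0→3 (intramuscular injection):
  [0→0.5]: (0.00+22.99)/2 × 0.5 = 5.7475
  [0.5→1]: (22.99+29.42)/2 × 0.5 = 13.1025
  [1→3]: (29.42+22.37)/2 × 2 = 51.79
  Sum = 70.64 µg/mL·hr
Tail: C_last/k_e = 22.37/0.243 = 92.058
AUC_0→∞ (intramuscular injection) = 70.64 + 92.058 = 162.698 µg/mL·hr
F = (AUC_ev/D_ev)/(AUC_iv/D_iv) = (162.698/400)/(75.5/100) = 0.406745/0.755 = 0.5387

F = 0.539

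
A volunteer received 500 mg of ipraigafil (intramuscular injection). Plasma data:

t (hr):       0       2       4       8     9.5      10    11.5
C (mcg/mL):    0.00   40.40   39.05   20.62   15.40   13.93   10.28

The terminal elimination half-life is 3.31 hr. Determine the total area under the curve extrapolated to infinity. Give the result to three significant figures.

Trapezoidal AUC_0→11.5:
  [0→2]: (0.00+40.40)/2 × 2 = 40.4
  [2→4]: (40.40+39.05)/2 × 2 = 79.45
  [4→8]: (39.05+20.62)/2 × 4 = 119.34
  [8→9.5]: (20.62+15.40)/2 × 1.5 = 27.015
  [9.5→10]: (15.40+13.93)/2 × 0.5 = 7.3325
  [10→11.5]: (13.93+10.28)/2 × 1.5 = 18.1575
  Sum = 291.695 mcg/mL·hr
k_e = ln2 / t½ = 0.693147 / 3.31 = 0.2094 hr^-1
Extrapolated tail: C_last / k_e = 10.28 / 0.2094 = 49.093
AUC_0→∞ = 291.695 + 49.093 = 340.788 mcg/mL·hr

AUC = 341 mcg/mL·hr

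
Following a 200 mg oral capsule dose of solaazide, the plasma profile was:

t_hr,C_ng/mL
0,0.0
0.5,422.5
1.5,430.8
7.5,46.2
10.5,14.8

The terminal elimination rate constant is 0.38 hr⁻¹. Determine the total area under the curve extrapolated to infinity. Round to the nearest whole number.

Trapezoidal AUC_0→10.5:
  [0→0.5]: (0.0+422.5)/2 × 0.5 = 105.625
  [0.5→1.5]: (422.5+430.8)/2 × 1 = 426.65
  [1.5→7.5]: (430.8+46.2)/2 × 6 = 1431.0
  [7.5→10.5]: (46.2+14.8)/2 × 3 = 91.5
  Sum = 2054.775 ng/mL·hr
Extrapolated tail: C_last / k_e = 14.8 / 0.38 = 38.947
AUC_0→∞ = 2054.775 + 38.947 = 2093.722 ng/mL·hr

AUC = 2094 ng/mL·hr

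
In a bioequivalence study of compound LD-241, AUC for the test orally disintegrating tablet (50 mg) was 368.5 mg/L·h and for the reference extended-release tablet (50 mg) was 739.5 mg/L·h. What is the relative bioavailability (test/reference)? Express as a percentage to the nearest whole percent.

F_rel = (AUC_test/D_test) / (AUC_ref/D_ref)
      = (368.5/50) / (739.5/50)
      = 7.37 / 14.79 = 0.4983 = 49.83%

F_rel = 50%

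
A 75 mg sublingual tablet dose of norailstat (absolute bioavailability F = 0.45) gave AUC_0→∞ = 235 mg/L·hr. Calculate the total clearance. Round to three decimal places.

CL = F × Dose / AUC_0→∞
   = 0.45 × 75 / 235 = 0.143617 L/hr

CL = 0.144 L/hr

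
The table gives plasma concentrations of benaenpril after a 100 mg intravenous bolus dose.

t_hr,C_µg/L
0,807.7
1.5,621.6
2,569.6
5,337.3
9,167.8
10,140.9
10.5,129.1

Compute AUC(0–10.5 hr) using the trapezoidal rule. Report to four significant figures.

AUC = 3962 µg/L·hr

Trapezoidal AUC_0→10.5:
  [0→1.5]: (807.7+621.6)/2 × 1.5 = 1071.975
  [1.5→2]: (621.6+569.6)/2 × 0.5 = 297.8
  [2→5]: (569.6+337.3)/2 × 3 = 1360.35
  [5→9]: (337.3+167.8)/2 × 4 = 1010.2
  [9→10]: (167.8+140.9)/2 × 1 = 154.35
  [10→10.5]: (140.9+129.1)/2 × 0.5 = 67.5
  Sum = 3962.175 µg/L·hr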